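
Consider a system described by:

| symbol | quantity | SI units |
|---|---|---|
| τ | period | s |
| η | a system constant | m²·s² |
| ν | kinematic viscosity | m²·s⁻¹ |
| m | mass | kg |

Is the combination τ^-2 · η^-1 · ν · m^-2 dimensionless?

no

Sum the exponent of each base dimension across the product:
  M: −2·[τ]_M − [η]_M + [ν]_M − 2·[m]_M = −2·(0) − (0) + (0) − 2·(1) = -2
  L: −2·[τ]_L − [η]_L + [ν]_L − 2·[m]_L = −2·(0) − (2) + (2) − 2·(0) = 0
  T: −2·[τ]_T − [η]_T + [ν]_T − 2·[m]_T = −2·(1) − (2) + (-1) − 2·(0) = -5
Net dimensions [M⁻² T⁻⁵] ≠ [1] — not dimensionless.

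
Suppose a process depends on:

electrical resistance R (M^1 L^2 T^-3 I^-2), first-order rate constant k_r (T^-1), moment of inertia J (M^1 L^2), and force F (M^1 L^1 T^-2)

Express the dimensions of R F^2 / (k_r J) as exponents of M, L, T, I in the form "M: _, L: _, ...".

Collect each base-dimension exponent across the product:
  M: (1) − (0) − (1) + 2·(1) = 2
  L: (2) − (0) − (2) + 2·(1) = 2
  T: (-3) − (-1) − (0) + 2·(-2) = -6
  I: (-2) − (0) − (0) + 2·(0) = -2
So the dimensions are [M² L² T⁻⁶ I⁻²].

M: 2, L: 2, T: -6, I: -2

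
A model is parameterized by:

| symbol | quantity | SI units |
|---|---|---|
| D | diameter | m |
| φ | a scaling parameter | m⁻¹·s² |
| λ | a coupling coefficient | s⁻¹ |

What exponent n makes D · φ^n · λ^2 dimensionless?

1

Balance the L exponent: (-1)·n from φ, plus (1) + 2·(0) = 1 from the rest, must sum to zero.
−n + 1 = 0, so n = 1.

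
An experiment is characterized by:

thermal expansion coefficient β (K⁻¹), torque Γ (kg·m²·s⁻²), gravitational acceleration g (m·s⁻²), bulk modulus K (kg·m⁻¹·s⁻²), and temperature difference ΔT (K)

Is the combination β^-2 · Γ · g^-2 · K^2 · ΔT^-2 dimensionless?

no

Sum the exponent of each base dimension across the product:
  M: −2·[β]_M + [Γ]_M − 2·[g]_M + 2·[K]_M − 2·[ΔT]_M = −2·(0) + (1) − 2·(0) + 2·(1) − 2·(0) = 3
  L: −2·[β]_L + [Γ]_L − 2·[g]_L + 2·[K]_L − 2·[ΔT]_L = −2·(0) + (2) − 2·(1) + 2·(-1) − 2·(0) = -2
  T: −2·[β]_T + [Γ]_T − 2·[g]_T + 2·[K]_T − 2·[ΔT]_T = −2·(0) + (-2) − 2·(-2) + 2·(-2) − 2·(0) = -2
  Θ: −2·[β]_Θ + [Γ]_Θ − 2·[g]_Θ + 2·[K]_Θ − 2·[ΔT]_Θ = −2·(-1) + (0) − 2·(0) + 2·(0) − 2·(1) = 0
Net dimensions [M³ L⁻² T⁻²] ≠ [1] — not dimensionless.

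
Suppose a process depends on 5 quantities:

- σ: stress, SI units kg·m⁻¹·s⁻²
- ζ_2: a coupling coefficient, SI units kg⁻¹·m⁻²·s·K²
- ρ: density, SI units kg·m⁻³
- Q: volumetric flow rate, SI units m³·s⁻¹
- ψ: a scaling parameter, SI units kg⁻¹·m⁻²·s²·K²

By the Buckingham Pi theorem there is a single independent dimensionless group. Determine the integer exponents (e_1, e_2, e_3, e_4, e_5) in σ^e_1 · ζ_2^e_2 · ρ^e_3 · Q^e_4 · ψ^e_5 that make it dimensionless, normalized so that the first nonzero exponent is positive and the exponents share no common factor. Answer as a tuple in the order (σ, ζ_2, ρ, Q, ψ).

M: e_1·(1) + e_2·(-1) + e_3·(1) + e_4·(0) + e_5·(-1) = 0
L: e_1·(-1) + e_2·(-2) + e_3·(-3) + e_4·(3) + e_5·(-2) = 0
T: e_1·(-2) + e_2·(1) + e_3·(0) + e_4·(-1) + e_5·(2) = 0
Θ: e_1·(0) + e_2·(2) + e_3·(0) + e_4·(0) + e_5·(2) = 0
Solving this homogeneous linear system for the smallest-integer solution (first nonzero entry positive) gives (3, -4, -3, -2, 4).

(3, -4, -3, -2, 4)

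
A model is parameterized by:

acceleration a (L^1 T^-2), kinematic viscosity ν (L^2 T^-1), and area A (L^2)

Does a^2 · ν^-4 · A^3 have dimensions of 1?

Sum the exponent of each base dimension across the product:
  M: 2·[a]_M − 4·[ν]_M + 3·[A]_M = 2·(0) − 4·(0) + 3·(0) = 0
  L: 2·[a]_L − 4·[ν]_L + 3·[A]_L = 2·(1) − 4·(2) + 3·(2) = 0
  T: 2·[a]_T − 4·[ν]_T + 3·[A]_T = 2·(-2) − 4·(-1) + 3·(0) = 0
  Θ: 2·[a]_Θ − 4·[ν]_Θ + 3·[A]_Θ = 2·(0) − 4·(0) + 3·(0) = 0
All base exponents vanish — dimensionless.

yes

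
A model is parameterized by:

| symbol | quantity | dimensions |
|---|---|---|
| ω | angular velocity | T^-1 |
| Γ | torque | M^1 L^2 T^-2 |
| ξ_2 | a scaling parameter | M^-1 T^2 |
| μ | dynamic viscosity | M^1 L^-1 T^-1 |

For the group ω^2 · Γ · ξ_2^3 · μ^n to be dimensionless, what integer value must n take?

2

Balance the M exponent: (1)·n from μ, plus 2·(0) + (1) + 3·(-1) = -2 from the rest, must sum to zero.
n − 2 = 0, so n = 2.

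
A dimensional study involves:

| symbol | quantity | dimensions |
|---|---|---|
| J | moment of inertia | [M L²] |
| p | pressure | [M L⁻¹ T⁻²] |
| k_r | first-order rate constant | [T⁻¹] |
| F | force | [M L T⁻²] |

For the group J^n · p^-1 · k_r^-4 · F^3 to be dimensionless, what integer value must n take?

-2

Balance the M exponent: (1)·n from J, plus −(1) − 4·(0) + 3·(1) = 2 from the rest, must sum to zero.
n + 2 = 0, so n = -2.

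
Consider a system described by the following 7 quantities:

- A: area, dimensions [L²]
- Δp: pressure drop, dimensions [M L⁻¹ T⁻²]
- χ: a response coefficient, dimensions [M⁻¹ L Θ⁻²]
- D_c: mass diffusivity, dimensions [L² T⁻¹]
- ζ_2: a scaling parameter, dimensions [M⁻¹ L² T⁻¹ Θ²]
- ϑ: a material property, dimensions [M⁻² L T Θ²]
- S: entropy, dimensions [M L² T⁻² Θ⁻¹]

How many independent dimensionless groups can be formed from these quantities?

There are 7 variables and 4 base dimensions (M, L, T, Θ).
The dimension matrix has rank 4.
Independent dimensionless groups: 7 − 4 = 3.

3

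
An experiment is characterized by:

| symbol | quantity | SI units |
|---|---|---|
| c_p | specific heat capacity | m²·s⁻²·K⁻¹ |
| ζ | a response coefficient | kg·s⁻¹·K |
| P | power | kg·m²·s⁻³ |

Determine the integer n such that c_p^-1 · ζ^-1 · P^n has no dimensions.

1

Balance the M exponent: (1)·n from P, plus −(0) − (1) = -1 from the rest, must sum to zero.
n − 1 = 0, so n = 1.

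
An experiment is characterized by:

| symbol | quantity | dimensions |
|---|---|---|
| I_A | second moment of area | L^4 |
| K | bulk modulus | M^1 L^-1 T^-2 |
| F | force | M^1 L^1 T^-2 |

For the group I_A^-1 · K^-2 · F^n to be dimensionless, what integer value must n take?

2

Balance the M exponent: (1)·n from F, plus −(0) − 2·(1) = -2 from the rest, must sum to zero.
n − 2 = 0, so n = 2.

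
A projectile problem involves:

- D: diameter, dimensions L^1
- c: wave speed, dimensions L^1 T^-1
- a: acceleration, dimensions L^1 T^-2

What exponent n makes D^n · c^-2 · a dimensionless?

1

Balance the L exponent: (1)·n from D, plus −2·(1) + (1) = -1 from the rest, must sum to zero.
n − 1 = 0, so n = 1.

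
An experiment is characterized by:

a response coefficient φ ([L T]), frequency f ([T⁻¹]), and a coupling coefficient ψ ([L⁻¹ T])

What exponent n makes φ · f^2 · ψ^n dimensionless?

1

Balance the L exponent: (-1)·n from ψ, plus (1) + 2·(0) = 1 from the rest, must sum to zero.
−n + 1 = 0, so n = 1.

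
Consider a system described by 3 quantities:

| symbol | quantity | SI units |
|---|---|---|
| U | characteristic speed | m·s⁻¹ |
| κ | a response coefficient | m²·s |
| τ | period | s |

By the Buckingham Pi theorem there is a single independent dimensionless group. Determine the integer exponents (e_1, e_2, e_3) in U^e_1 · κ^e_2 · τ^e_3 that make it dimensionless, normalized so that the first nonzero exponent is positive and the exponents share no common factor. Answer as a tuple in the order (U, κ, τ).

L: e_1·(1) + e_2·(2) + e_3·(0) = 0
T: e_1·(-1) + e_2·(1) + e_3·(1) = 0
Solving this homogeneous linear system for the smallest-integer solution (first nonzero entry positive) gives (2, -1, 3).

(2, -1, 3)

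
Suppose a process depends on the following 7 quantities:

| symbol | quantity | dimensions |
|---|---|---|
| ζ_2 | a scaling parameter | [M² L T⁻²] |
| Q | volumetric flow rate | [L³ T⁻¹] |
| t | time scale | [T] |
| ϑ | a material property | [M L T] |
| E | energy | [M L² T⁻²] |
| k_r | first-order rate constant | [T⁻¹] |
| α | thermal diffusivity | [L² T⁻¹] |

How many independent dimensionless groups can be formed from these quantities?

There are 7 variables and 3 base dimensions (M, L, T).
The dimension matrix has rank 3.
Independent dimensionless groups: 7 − 3 = 4.

4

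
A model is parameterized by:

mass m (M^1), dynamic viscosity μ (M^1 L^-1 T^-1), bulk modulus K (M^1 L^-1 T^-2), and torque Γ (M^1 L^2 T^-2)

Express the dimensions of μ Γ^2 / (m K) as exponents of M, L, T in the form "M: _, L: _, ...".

M: 1, L: 4, T: -3

Collect each base-dimension exponent across the product:
  M: −(1) + (1) − (1) + 2·(1) = 1
  L: −(0) + (-1) − (-1) + 2·(2) = 4
  T: −(0) + (-1) − (-2) + 2·(-2) = -3
So the dimensions are [M L⁴ T⁻³].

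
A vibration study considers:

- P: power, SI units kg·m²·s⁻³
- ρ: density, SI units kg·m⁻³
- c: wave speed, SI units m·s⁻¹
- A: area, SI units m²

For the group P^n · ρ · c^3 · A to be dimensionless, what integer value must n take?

-1

Balance the M exponent: (1)·n from P, plus (1) + 3·(0) + (0) = 1 from the rest, must sum to zero.
n + 1 = 0, so n = -1.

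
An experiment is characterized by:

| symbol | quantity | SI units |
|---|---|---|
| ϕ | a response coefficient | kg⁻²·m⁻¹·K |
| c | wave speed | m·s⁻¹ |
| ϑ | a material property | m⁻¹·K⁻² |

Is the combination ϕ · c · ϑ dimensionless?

no

Sum the exponent of each base dimension across the product:
  M: [ϕ]_M + [c]_M + [ϑ]_M = (-2) + (0) + (0) = -2
  L: [ϕ]_L + [c]_L + [ϑ]_L = (-1) + (1) + (-1) = -1
  T: [ϕ]_T + [c]_T + [ϑ]_T = (0) + (-1) + (0) = -1
  Θ: [ϕ]_Θ + [c]_Θ + [ϑ]_Θ = (1) + (0) + (-2) = -1
Net dimensions [M⁻² L⁻¹ T⁻¹ Θ⁻¹] ≠ [1] — not dimensionless.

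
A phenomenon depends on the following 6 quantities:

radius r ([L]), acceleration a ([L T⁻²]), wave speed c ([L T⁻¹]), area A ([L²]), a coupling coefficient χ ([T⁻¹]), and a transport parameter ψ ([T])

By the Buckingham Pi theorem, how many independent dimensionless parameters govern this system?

There are 6 variables and 2 base dimensions (L, T).
The dimension matrix has rank 2.
Independent dimensionless groups: 6 − 2 = 4.

4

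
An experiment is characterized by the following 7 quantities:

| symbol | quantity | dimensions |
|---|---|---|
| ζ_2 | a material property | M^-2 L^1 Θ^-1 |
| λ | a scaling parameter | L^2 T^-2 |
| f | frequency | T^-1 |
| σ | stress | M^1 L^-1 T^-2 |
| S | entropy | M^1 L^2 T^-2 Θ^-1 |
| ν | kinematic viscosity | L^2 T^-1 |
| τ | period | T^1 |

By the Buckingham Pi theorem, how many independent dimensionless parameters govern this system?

3

There are 7 variables and 4 base dimensions (M, L, T, Θ).
The dimension matrix has rank 4.
Independent dimensionless groups: 7 − 4 = 3.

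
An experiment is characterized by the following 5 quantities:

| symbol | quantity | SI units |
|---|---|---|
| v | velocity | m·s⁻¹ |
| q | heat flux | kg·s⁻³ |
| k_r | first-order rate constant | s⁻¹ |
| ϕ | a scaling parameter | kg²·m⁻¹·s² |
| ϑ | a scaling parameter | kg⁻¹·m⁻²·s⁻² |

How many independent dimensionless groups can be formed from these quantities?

There are 5 variables and 3 base dimensions (M, L, T).
The dimension matrix has rank 3.
Independent dimensionless groups: 5 − 3 = 2.

2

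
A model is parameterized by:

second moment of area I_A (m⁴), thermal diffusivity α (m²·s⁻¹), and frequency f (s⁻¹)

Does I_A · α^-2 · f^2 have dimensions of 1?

Sum the exponent of each base dimension across the product:
  M: [I_A]_M − 2·[α]_M + 2·[f]_M = (0) − 2·(0) + 2·(0) = 0
  L: [I_A]_L − 2·[α]_L + 2·[f]_L = (4) − 2·(2) + 2·(0) = 0
  T: [I_A]_T − 2·[α]_T + 2·[f]_T = (0) − 2·(-1) + 2·(-1) = 0
All base exponents vanish — dimensionless.

yes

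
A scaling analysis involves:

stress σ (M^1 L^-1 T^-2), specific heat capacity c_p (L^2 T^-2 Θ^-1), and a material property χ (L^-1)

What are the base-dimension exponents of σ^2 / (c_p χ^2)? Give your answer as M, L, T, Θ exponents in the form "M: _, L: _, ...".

M: 2, L: -2, T: -2, Θ: 1

Collect each base-dimension exponent across the product:
  M: 2·(1) − (0) − 2·(0) = 2
  L: 2·(-1) − (2) − 2·(-1) = -2
  T: 2·(-2) − (-2) − 2·(0) = -2
  Θ: 2·(0) − (-1) − 2·(0) = 1
So the dimensions are [M² L⁻² T⁻² Θ].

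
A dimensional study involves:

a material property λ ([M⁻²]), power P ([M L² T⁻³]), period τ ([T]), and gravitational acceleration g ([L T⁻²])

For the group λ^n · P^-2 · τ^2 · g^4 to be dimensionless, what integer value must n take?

Balance the M exponent: (-2)·n from λ, plus −2·(1) + 2·(0) + 4·(0) = -2 from the rest, must sum to zero.
-2n − 2 = 0, so n = -1.

-1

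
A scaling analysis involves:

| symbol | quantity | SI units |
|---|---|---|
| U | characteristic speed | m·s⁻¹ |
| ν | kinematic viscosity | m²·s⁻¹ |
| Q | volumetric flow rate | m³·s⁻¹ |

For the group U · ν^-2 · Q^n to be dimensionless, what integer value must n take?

Balance the L exponent: (3)·n from Q, plus (1) − 2·(2) = -3 from the rest, must sum to zero.
3n − 3 = 0, so n = 1.

1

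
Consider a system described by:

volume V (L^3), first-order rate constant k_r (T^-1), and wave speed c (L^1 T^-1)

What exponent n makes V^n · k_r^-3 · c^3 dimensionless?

-1

Balance the L exponent: (3)·n from V, plus −3·(0) + 3·(1) = 3 from the rest, must sum to zero.
3n + 3 = 0, so n = -1.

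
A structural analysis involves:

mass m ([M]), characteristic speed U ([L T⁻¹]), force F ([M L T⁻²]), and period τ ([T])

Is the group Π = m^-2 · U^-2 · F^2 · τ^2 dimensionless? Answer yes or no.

Sum the exponent of each base dimension across the product:
  M: −2·[m]_M − 2·[U]_M + 2·[F]_M + 2·[τ]_M = −2·(1) − 2·(0) + 2·(1) + 2·(0) = 0
  L: −2·[m]_L − 2·[U]_L + 2·[F]_L + 2·[τ]_L = −2·(0) − 2·(1) + 2·(1) + 2·(0) = 0
  T: −2·[m]_T − 2·[U]_T + 2·[F]_T + 2·[τ]_T = −2·(0) − 2·(-1) + 2·(-2) + 2·(1) = 0
All base exponents vanish — dimensionless.

yes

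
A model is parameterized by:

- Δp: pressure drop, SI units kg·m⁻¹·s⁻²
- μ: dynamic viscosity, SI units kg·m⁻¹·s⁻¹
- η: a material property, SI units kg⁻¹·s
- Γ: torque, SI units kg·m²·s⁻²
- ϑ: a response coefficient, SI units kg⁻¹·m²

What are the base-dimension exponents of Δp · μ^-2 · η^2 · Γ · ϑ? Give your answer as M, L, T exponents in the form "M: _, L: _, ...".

M: -3, L: 5, T: 0

Collect each base-dimension exponent across the product:
  M: (1) − 2·(1) + 2·(-1) + (1) + (-1) = -3
  L: (-1) − 2·(-1) + 2·(0) + (2) + (2) = 5
  T: (-2) − 2·(-1) + 2·(1) + (-2) + (0) = 0
So the dimensions are [M⁻³ L⁵].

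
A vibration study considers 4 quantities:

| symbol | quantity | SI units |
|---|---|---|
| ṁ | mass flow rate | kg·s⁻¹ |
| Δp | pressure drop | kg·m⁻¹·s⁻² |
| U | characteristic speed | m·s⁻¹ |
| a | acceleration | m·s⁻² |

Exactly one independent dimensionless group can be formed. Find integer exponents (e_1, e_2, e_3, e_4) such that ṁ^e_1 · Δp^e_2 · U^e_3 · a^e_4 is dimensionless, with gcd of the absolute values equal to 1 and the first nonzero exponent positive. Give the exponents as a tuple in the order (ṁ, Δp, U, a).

(1, -1, -3, 2)

M: e_1·(1) + e_2·(1) + e_3·(0) + e_4·(0) = 0
L: e_1·(0) + e_2·(-1) + e_3·(1) + e_4·(1) = 0
T: e_1·(-1) + e_2·(-2) + e_3·(-1) + e_4·(-2) = 0
Solving this homogeneous linear system for the smallest-integer solution (first nonzero entry positive) gives (1, -1, -3, 2).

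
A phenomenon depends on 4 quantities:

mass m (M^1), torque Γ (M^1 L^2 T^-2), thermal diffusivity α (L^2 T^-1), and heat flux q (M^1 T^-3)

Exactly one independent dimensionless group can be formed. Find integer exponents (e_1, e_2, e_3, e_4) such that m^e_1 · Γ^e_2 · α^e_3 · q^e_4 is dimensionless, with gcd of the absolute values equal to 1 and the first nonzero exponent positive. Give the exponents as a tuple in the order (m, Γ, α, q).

M: e_1·(1) + e_2·(1) + e_3·(0) + e_4·(1) = 0
L: e_1·(0) + e_2·(2) + e_3·(2) + e_4·(0) = 0
T: e_1·(0) + e_2·(-2) + e_3·(-1) + e_4·(-3) = 0
Solving this homogeneous linear system for the smallest-integer solution (first nonzero entry positive) gives (2, -3, 3, 1).

(2, -3, 3, 1)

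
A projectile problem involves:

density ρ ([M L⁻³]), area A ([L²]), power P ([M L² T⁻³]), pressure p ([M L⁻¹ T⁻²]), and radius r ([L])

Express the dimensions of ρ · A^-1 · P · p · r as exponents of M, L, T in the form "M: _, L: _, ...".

M: 3, L: -3, T: -5

Collect each base-dimension exponent across the product:
  M: (1) − (0) + (1) + (1) + (0) = 3
  L: (-3) − (2) + (2) + (-1) + (1) = -3
  T: (0) − (0) + (-3) + (-2) + (0) = -5
So the dimensions are [M³ L⁻³ T⁻⁵].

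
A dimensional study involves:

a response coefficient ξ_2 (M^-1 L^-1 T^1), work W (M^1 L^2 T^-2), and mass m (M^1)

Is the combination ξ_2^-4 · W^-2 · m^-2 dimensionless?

yes

Sum the exponent of each base dimension across the product:
  M: −4·[ξ_2]_M − 2·[W]_M − 2·[m]_M = −4·(-1) − 2·(1) − 2·(1) = 0
  L: −4·[ξ_2]_L − 2·[W]_L − 2·[m]_L = −4·(-1) − 2·(2) − 2·(0) = 0
  T: −4·[ξ_2]_T − 2·[W]_T − 2·[m]_T = −4·(1) − 2·(-2) − 2·(0) = 0
All base exponents vanish — dimensionless.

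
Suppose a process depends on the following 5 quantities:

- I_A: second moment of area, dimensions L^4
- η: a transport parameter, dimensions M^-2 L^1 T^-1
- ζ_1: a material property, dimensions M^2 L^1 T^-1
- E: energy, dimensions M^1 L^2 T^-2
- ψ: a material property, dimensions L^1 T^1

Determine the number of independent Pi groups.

2

There are 5 variables and 3 base dimensions (M, L, T).
The dimension matrix has rank 3.
Independent dimensionless groups: 5 − 3 = 2.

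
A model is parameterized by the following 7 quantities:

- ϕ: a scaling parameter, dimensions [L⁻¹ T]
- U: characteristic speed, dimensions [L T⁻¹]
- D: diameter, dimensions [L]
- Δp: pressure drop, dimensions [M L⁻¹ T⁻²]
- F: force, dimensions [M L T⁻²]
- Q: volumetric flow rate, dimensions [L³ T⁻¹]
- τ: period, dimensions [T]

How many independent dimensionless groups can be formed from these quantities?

4

There are 7 variables and 3 base dimensions (M, L, T).
The dimension matrix has rank 3.
Independent dimensionless groups: 7 − 3 = 4.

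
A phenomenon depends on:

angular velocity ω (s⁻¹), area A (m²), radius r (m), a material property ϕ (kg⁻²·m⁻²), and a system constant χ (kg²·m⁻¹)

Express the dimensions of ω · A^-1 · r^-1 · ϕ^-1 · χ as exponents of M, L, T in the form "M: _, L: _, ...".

M: 4, L: -2, T: -1

Collect each base-dimension exponent across the product:
  M: (0) − (0) − (0) − (-2) + (2) = 4
  L: (0) − (2) − (1) − (-2) + (-1) = -2
  T: (-1) − (0) − (0) − (0) + (0) = -1
So the dimensions are [M⁴ L⁻² T⁻¹].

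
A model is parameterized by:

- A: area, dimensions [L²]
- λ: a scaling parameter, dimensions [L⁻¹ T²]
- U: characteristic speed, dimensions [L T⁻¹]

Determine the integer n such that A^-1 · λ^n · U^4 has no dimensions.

2

Balance the L exponent: (-1)·n from λ, plus −(2) + 4·(1) = 2 from the rest, must sum to zero.
−n + 2 = 0, so n = 2.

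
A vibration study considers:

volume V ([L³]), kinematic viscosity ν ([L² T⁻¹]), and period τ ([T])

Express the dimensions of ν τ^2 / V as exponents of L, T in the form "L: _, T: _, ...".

L: -1, T: 1

Collect each base-dimension exponent across the product:
  L: −(3) + (2) + 2·(0) = -1
  T: −(0) + (-1) + 2·(1) = 1
So the dimensions are [L⁻¹ T].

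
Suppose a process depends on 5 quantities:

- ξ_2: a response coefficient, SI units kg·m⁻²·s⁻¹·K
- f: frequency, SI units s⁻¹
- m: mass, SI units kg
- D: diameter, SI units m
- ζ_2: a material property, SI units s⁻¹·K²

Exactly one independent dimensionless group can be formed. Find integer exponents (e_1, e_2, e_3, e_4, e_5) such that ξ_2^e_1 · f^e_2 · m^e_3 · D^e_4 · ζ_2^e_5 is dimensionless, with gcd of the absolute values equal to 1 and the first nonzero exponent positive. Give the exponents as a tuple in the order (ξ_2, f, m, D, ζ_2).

(2, -1, -2, 4, -1)

M: e_1·(1) + e_2·(0) + e_3·(1) + e_4·(0) + e_5·(0) = 0
L: e_1·(-2) + e_2·(0) + e_3·(0) + e_4·(1) + e_5·(0) = 0
T: e_1·(-1) + e_2·(-1) + e_3·(0) + e_4·(0) + e_5·(-1) = 0
Θ: e_1·(1) + e_2·(0) + e_3·(0) + e_4·(0) + e_5·(2) = 0
Solving this homogeneous linear system for the smallest-integer solution (first nonzero entry positive) gives (2, -1, -2, 4, -1).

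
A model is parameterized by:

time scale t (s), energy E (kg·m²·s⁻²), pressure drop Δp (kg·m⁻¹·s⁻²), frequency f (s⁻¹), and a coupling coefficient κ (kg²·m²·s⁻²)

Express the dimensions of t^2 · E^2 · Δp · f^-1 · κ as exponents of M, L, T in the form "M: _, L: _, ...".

M: 5, L: 5, T: -5

Collect each base-dimension exponent across the product:
  M: 2·(0) + 2·(1) + (1) − (0) + (2) = 5
  L: 2·(0) + 2·(2) + (-1) − (0) + (2) = 5
  T: 2·(1) + 2·(-2) + (-2) − (-1) + (-2) = -5
So the dimensions are [M⁵ L⁵ T⁻⁵].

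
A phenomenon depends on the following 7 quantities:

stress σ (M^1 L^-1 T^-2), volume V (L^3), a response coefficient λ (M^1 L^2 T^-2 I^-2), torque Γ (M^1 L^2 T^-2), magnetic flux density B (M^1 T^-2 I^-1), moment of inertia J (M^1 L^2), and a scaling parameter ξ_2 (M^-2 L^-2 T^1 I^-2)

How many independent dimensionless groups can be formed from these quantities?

3

There are 7 variables and 4 base dimensions (M, L, T, I).
The dimension matrix has rank 4.
Independent dimensionless groups: 7 − 4 = 3.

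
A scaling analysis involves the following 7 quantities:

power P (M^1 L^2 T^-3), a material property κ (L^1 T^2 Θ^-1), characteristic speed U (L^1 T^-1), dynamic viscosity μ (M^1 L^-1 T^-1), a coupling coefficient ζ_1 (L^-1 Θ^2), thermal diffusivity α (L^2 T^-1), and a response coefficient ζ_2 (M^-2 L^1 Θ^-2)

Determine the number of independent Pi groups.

3

There are 7 variables and 4 base dimensions (M, L, T, Θ).
The dimension matrix has rank 4.
Independent dimensionless groups: 7 − 4 = 3.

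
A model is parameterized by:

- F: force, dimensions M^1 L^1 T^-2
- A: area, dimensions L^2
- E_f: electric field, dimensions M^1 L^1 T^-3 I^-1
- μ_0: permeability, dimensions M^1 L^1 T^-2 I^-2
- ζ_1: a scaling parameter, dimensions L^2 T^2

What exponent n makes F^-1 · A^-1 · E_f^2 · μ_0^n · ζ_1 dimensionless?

-1

Balance the M exponent: (1)·n from μ_0, plus −(1) − (0) + 2·(1) + (0) = 1 from the rest, must sum to zero.
n + 1 = 0, so n = -1.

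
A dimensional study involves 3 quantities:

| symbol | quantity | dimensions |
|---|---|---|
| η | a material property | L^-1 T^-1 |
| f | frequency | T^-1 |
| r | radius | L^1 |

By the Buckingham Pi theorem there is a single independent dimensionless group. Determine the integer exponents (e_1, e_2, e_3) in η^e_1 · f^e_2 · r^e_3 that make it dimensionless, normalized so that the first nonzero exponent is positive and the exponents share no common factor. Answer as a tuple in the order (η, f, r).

L: e_1·(-1) + e_2·(0) + e_3·(1) = 0
T: e_1·(-1) + e_2·(-1) + e_3·(0) = 0
Solving this homogeneous linear system for the smallest-integer solution (first nonzero entry positive) gives (1, -1, 1).

(1, -1, 1)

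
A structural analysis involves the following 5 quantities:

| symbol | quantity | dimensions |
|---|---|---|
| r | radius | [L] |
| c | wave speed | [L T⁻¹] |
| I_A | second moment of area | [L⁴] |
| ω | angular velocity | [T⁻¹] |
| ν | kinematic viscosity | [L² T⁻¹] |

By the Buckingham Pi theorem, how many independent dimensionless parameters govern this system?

There are 5 variables and 2 base dimensions (L, T).
The dimension matrix has rank 2.
Independent dimensionless groups: 5 − 2 = 3.

3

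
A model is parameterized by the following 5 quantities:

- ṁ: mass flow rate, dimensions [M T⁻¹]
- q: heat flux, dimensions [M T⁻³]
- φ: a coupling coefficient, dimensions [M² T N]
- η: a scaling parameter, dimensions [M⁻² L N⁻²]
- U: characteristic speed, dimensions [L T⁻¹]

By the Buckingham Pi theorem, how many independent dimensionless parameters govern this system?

1

There are 5 variables and 4 base dimensions (M, L, T, N).
The dimension matrix has rank 4.
Independent dimensionless groups: 5 − 4 = 1.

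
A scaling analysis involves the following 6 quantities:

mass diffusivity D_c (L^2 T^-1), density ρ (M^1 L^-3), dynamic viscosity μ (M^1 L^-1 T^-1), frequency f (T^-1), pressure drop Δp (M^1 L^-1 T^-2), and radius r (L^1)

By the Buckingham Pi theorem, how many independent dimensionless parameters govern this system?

3

There are 6 variables and 3 base dimensions (M, L, T).
The dimension matrix has rank 3.
Independent dimensionless groups: 6 − 3 = 3.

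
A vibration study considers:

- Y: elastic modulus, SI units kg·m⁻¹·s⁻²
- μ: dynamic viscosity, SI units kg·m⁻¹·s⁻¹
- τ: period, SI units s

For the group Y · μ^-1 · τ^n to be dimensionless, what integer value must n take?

1

Balance the T exponent: (1)·n from τ, plus (-2) − (-1) = -1 from the rest, must sum to zero.
n − 1 = 0, so n = 1.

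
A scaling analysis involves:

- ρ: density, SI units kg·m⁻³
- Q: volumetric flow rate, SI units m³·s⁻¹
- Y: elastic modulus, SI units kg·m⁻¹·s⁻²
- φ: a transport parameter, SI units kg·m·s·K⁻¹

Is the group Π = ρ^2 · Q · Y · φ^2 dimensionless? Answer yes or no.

no

Sum the exponent of each base dimension across the product:
  M: 2·[ρ]_M + [Q]_M + [Y]_M + 2·[φ]_M = 2·(1) + (0) + (1) + 2·(1) = 5
  L: 2·[ρ]_L + [Q]_L + [Y]_L + 2·[φ]_L = 2·(-3) + (3) + (-1) + 2·(1) = -2
  T: 2·[ρ]_T + [Q]_T + [Y]_T + 2·[φ]_T = 2·(0) + (-1) + (-2) + 2·(1) = -1
  Θ: 2·[ρ]_Θ + [Q]_Θ + [Y]_Θ + 2·[φ]_Θ = 2·(0) + (0) + (0) + 2·(-1) = -2
Net dimensions [M⁵ L⁻² T⁻¹ Θ⁻²] ≠ [1] — not dimensionless.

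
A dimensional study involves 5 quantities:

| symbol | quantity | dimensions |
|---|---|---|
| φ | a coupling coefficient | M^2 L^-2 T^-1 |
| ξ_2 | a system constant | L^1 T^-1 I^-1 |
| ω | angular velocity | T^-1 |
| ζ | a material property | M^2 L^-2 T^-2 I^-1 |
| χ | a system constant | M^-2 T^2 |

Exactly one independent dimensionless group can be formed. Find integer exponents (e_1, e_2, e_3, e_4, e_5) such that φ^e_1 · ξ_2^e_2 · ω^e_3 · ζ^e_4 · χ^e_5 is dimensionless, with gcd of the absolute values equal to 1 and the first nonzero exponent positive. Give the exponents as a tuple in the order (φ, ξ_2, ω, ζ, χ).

M: e_1·(2) + e_2·(0) + e_3·(0) + e_4·(2) + e_5·(-2) = 0
L: e_1·(-2) + e_2·(1) + e_3·(0) + e_4·(-2) + e_5·(0) = 0
T: e_1·(-1) + e_2·(-1) + e_3·(-1) + e_4·(-2) + e_5·(2) = 0
I: e_1·(0) + e_2·(-1) + e_3·(0) + e_4·(-1) + e_5·(0) = 0
Solving this homogeneous linear system for the smallest-integer solution (first nonzero entry positive) gives (3, 2, 1, -2, 1).

(3, 2, 1, -2, 1)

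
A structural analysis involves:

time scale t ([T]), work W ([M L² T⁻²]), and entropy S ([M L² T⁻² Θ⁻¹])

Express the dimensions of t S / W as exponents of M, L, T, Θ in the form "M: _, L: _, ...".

Collect each base-dimension exponent across the product:
  M: (0) − (1) + (1) = 0
  L: (0) − (2) + (2) = 0
  T: (1) − (-2) + (-2) = 1
  Θ: (0) − (0) + (-1) = -1
So the dimensions are [T Θ⁻¹].

M: 0, L: 0, T: 1, Θ: -1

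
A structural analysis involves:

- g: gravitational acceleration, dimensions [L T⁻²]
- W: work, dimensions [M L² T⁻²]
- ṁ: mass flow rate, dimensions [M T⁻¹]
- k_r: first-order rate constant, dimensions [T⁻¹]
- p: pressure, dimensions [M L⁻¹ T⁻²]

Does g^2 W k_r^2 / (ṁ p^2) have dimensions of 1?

no

Sum the exponent of each base dimension across the product:
  M: 2·[g]_M + [W]_M − [ṁ]_M + 2·[k_r]_M − 2·[p]_M = 2·(0) + (1) − (1) + 2·(0) − 2·(1) = -2
  L: 2·[g]_L + [W]_L − [ṁ]_L + 2·[k_r]_L − 2·[p]_L = 2·(1) + (2) − (0) + 2·(0) − 2·(-1) = 6
  T: 2·[g]_T + [W]_T − [ṁ]_T + 2·[k_r]_T − 2·[p]_T = 2·(-2) + (-2) − (-1) + 2·(-1) − 2·(-2) = -3
Net dimensions [M⁻² L⁶ T⁻³] ≠ [1] — not dimensionless.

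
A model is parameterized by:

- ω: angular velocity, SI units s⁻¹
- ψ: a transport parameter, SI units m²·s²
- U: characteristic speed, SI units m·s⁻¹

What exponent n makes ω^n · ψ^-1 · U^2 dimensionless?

-4

Balance the T exponent: (-1)·n from ω, plus −(2) + 2·(-1) = -4 from the rest, must sum to zero.
−n − 4 = 0, so n = -4.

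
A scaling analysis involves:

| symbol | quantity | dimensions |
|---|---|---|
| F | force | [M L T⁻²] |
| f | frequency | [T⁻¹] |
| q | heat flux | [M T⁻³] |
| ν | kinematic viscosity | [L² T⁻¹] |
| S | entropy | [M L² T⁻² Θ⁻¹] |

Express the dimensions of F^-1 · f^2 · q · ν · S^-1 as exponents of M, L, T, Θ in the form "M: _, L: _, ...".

Collect each base-dimension exponent across the product:
  M: −(1) + 2·(0) + (1) + (0) − (1) = -1
  L: −(1) + 2·(0) + (0) + (2) − (2) = -1
  T: −(-2) + 2·(-1) + (-3) + (-1) − (-2) = -2
  Θ: −(0) + 2·(0) + (0) + (0) − (-1) = 1
So the dimensions are [M⁻¹ L⁻¹ T⁻² Θ].

M: -1, L: -1, T: -2, Θ: 1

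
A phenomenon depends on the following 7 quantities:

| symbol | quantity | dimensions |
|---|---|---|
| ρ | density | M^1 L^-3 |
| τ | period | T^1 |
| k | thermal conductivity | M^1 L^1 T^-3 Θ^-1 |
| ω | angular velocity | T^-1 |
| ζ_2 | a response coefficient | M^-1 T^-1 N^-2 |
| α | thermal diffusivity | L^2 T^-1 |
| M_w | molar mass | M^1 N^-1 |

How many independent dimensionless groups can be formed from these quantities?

There are 7 variables and 5 base dimensions (M, L, T, Θ, N).
The dimension matrix has rank 5.
Independent dimensionless groups: 7 − 5 = 2.

2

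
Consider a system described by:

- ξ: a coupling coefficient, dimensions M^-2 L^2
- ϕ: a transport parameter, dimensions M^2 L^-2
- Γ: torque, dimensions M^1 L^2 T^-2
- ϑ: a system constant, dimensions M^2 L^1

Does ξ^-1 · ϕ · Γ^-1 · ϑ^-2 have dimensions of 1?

Sum the exponent of each base dimension across the product:
  M: −[ξ]_M + [ϕ]_M − [Γ]_M − 2·[ϑ]_M = −(-2) + (2) − (1) − 2·(2) = -1
  L: −[ξ]_L + [ϕ]_L − [Γ]_L − 2·[ϑ]_L = −(2) + (-2) − (2) − 2·(1) = -8
  T: −[ξ]_T + [ϕ]_T − [Γ]_T − 2·[ϑ]_T = −(0) + (0) − (-2) − 2·(0) = 2
Net dimensions [M⁻¹ L⁻⁸ T²] ≠ [1] — not dimensionless.

no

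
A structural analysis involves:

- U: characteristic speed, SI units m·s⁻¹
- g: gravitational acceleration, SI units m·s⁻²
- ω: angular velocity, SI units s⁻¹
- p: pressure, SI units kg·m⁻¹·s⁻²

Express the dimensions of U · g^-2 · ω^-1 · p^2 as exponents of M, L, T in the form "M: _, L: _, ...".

M: 2, L: -3, T: 0

Collect each base-dimension exponent across the product:
  M: (0) − 2·(0) − (0) + 2·(1) = 2
  L: (1) − 2·(1) − (0) + 2·(-1) = -3
  T: (-1) − 2·(-2) − (-1) + 2·(-2) = 0
So the dimensions are [M² L⁻³].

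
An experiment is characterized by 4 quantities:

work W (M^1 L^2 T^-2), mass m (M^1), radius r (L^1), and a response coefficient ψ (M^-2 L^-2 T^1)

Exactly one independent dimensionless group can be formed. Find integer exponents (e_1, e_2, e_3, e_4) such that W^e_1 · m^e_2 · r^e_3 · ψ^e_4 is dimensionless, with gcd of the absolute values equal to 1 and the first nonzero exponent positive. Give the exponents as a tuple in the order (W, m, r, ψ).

(1, 3, 2, 2)

M: e_1·(1) + e_2·(1) + e_3·(0) + e_4·(-2) = 0
L: e_1·(2) + e_2·(0) + e_3·(1) + e_4·(-2) = 0
T: e_1·(-2) + e_2·(0) + e_3·(0) + e_4·(1) = 0
Solving this homogeneous linear system for the smallest-integer solution (first nonzero entry positive) gives (1, 3, 2, 2).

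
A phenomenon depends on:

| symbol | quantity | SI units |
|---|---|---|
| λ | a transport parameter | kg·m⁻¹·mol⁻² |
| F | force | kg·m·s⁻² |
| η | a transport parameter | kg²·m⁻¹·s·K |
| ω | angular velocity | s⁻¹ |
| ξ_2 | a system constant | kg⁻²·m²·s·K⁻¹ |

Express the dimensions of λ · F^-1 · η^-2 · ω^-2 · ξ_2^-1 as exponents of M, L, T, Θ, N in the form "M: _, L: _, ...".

Collect each base-dimension exponent across the product:
  M: (1) − (1) − 2·(2) − 2·(0) − (-2) = -2
  L: (-1) − (1) − 2·(-1) − 2·(0) − (2) = -2
  T: (0) − (-2) − 2·(1) − 2·(-1) − (1) = 1
  Θ: (0) − (0) − 2·(1) − 2·(0) − (-1) = -1
  N: (-2) − (0) − 2·(0) − 2·(0) − (0) = -2
So the dimensions are [M⁻² L⁻² T Θ⁻¹ N⁻²].

M: -2, L: -2, T: 1, Θ: -1, N: -2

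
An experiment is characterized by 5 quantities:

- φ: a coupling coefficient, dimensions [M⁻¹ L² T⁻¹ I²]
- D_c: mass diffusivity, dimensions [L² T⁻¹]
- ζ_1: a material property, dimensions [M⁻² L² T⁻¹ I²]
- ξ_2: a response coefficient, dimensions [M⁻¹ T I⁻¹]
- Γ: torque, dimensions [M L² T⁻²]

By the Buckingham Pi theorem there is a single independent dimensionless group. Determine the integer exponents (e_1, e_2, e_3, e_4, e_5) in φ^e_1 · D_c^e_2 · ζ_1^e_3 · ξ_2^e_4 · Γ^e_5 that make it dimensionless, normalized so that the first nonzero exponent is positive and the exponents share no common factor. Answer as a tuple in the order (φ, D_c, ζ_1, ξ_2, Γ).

(2, -3, -1, 2, 2)

M: e_1·(-1) + e_2·(0) + e_3·(-2) + e_4·(-1) + e_5·(1) = 0
L: e_1·(2) + e_2·(2) + e_3·(2) + e_4·(0) + e_5·(2) = 0
T: e_1·(-1) + e_2·(-1) + e_3·(-1) + e_4·(1) + e_5·(-2) = 0
I: e_1·(2) + e_2·(0) + e_3·(2) + e_4·(-1) + e_5·(0) = 0
Solving this homogeneous linear system for the smallest-integer solution (first nonzero entry positive) gives (2, -3, -1, 2, 2).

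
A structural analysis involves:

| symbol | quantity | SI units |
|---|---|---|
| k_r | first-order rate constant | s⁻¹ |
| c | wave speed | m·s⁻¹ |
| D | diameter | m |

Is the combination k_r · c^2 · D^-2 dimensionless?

Sum the exponent of each base dimension across the product:
  L: [k_r]_L + 2·[c]_L − 2·[D]_L = (0) + 2·(1) − 2·(1) = 0
  T: [k_r]_T + 2·[c]_T − 2·[D]_T = (-1) + 2·(-1) − 2·(0) = -3
Net dimensions [T⁻³] ≠ [1] — not dimensionless.

no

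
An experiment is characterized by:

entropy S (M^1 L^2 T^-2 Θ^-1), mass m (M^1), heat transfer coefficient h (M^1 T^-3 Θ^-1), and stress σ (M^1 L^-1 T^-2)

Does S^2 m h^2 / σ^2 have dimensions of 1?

Sum the exponent of each base dimension across the product:
  M: 2·[S]_M + [m]_M + 2·[h]_M − 2·[σ]_M = 2·(1) + (1) + 2·(1) − 2·(1) = 3
  L: 2·[S]_L + [m]_L + 2·[h]_L − 2·[σ]_L = 2·(2) + (0) + 2·(0) − 2·(-1) = 6
  T: 2·[S]_T + [m]_T + 2·[h]_T − 2·[σ]_T = 2·(-2) + (0) + 2·(-3) − 2·(-2) = -6
  Θ: 2·[S]_Θ + [m]_Θ + 2·[h]_Θ − 2·[σ]_Θ = 2·(-1) + (0) + 2·(-1) − 2·(0) = -4
Net dimensions [M³ L⁶ T⁻⁶ Θ⁻⁴] ≠ [1] — not dimensionless.

no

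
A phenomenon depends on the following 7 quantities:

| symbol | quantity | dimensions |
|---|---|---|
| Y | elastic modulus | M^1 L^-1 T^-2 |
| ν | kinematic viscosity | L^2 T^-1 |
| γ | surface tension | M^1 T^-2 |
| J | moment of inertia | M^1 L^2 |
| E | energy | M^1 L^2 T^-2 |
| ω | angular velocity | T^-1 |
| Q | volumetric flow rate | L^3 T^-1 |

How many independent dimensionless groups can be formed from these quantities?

There are 7 variables and 3 base dimensions (M, L, T).
The dimension matrix has rank 3.
Independent dimensionless groups: 7 − 3 = 4.

4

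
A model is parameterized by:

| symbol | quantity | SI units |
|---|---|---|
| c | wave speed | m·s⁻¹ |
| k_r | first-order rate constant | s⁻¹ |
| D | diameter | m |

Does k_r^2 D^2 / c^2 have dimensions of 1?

yes

Sum the exponent of each base dimension across the product:
  L: −2·[c]_L + 2·[k_r]_L + 2·[D]_L = −2·(1) + 2·(0) + 2·(1) = 0
  T: −2·[c]_T + 2·[k_r]_T + 2·[D]_T = −2·(-1) + 2·(-1) + 2·(0) = 0
All base exponents vanish — dimensionless.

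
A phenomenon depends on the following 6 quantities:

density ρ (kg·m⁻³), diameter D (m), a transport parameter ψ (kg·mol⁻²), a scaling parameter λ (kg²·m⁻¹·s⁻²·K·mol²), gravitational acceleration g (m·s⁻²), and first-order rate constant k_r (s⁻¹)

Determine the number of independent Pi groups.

There are 6 variables and 5 base dimensions (M, L, T, Θ, N).
The dimension matrix has rank 5.
Independent dimensionless groups: 6 − 5 = 1.

1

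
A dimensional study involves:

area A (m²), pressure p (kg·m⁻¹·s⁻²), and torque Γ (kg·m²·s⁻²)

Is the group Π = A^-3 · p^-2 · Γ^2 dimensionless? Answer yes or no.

yes

Sum the exponent of each base dimension across the product:
  M: −3·[A]_M − 2·[p]_M + 2·[Γ]_M = −3·(0) − 2·(1) + 2·(1) = 0
  L: −3·[A]_L − 2·[p]_L + 2·[Γ]_L = −3·(2) − 2·(-1) + 2·(2) = 0
  T: −3·[A]_T − 2·[p]_T + 2·[Γ]_T = −3·(0) − 2·(-2) + 2·(-2) = 0
All base exponents vanish — dimensionless.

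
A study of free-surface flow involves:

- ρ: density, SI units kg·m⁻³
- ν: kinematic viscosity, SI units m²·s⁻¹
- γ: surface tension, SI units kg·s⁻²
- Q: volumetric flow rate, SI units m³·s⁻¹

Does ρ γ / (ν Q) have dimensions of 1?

Sum the exponent of each base dimension across the product:
  M: [ρ]_M − [ν]_M + [γ]_M − [Q]_M = (1) − (0) + (1) − (0) = 2
  L: [ρ]_L − [ν]_L + [γ]_L − [Q]_L = (-3) − (2) + (0) − (3) = -8
  T: [ρ]_T − [ν]_T + [γ]_T − [Q]_T = (0) − (-1) + (-2) − (-1) = 0
Net dimensions [M² L⁻⁸] ≠ [1] — not dimensionless.

no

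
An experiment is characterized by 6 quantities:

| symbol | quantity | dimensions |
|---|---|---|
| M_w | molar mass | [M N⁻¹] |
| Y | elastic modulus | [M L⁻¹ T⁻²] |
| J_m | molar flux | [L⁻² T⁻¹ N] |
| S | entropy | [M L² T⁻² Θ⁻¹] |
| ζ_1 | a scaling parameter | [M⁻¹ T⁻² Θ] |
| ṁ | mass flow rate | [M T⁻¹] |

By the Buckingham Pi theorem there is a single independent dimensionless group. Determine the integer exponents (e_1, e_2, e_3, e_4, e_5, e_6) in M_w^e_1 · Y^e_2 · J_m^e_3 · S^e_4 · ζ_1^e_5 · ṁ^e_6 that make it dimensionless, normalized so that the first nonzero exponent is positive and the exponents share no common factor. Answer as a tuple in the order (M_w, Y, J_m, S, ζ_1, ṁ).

(3, -4, 3, 1, 1, 1)

M: e_1·(1) + e_2·(1) + e_3·(0) + e_4·(1) + e_5·(-1) + e_6·(1) = 0
L: e_1·(0) + e_2·(-1) + e_3·(-2) + e_4·(2) + e_5·(0) + e_6·(0) = 0
T: e_1·(0) + e_2·(-2) + e_3·(-1) + e_4·(-2) + e_5·(-2) + e_6·(-1) = 0
Θ: e_1·(0) + e_2·(0) + e_3·(0) + e_4·(-1) + e_5·(1) + e_6·(0) = 0
N: e_1·(-1) + e_2·(0) + e_3·(1) + e_4·(0) + e_5·(0) + e_6·(0) = 0
Solving this homogeneous linear system for the smallest-integer solution (first nonzero entry positive) gives (3, -4, 3, 1, 1, 1).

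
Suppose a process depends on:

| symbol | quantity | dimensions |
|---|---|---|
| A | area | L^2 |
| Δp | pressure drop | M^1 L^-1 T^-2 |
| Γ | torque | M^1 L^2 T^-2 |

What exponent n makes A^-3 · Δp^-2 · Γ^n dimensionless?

2

Balance the M exponent: (1)·n from Γ, plus −3·(0) − 2·(1) = -2 from the rest, must sum to zero.
n − 2 = 0, so n = 2.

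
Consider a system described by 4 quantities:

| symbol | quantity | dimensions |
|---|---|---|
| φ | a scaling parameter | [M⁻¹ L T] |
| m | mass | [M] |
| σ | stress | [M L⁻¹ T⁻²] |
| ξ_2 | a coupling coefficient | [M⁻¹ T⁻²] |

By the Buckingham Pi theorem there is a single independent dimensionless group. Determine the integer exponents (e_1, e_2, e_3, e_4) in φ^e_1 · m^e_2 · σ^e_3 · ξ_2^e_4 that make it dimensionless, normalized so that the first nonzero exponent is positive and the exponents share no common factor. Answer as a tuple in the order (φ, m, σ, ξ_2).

(2, -1, 2, -1)

M: e_1·(-1) + e_2·(1) + e_3·(1) + e_4·(-1) = 0
L: e_1·(1) + e_2·(0) + e_3·(-1) + e_4·(0) = 0
T: e_1·(1) + e_2·(0) + e_3·(-2) + e_4·(-2) = 0
Solving this homogeneous linear system for the smallest-integer solution (first nonzero entry positive) gives (2, -1, 2, -1).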